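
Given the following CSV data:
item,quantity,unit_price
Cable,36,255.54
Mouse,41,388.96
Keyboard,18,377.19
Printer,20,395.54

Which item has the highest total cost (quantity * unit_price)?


Computing row totals:
  Cable: 9199.44
  Mouse: 15947.36
  Keyboard: 6789.42
  Printer: 7910.8
Maximum: Mouse (15947.36)

ANSWER: Mouse


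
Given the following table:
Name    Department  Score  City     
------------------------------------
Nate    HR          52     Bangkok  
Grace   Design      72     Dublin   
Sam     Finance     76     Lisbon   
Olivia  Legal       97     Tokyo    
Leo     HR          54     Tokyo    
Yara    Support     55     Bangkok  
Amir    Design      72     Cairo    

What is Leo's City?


Row 5: Leo
City = Tokyo

ANSWER: Tokyo


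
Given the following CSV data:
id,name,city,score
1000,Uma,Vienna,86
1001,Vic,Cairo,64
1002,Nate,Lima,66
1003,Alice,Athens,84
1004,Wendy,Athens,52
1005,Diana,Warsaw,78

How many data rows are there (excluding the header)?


Counting rows (excluding header):
Header: id,name,city,score
Data rows: 6

ANSWER: 6


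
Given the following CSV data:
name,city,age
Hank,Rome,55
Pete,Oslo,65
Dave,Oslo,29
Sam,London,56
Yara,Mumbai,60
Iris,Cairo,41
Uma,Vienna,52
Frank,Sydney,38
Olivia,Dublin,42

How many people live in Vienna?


Scanning city column for 'Vienna':
  Row 7: Uma -> MATCH
Total matches: 1

ANSWER: 1


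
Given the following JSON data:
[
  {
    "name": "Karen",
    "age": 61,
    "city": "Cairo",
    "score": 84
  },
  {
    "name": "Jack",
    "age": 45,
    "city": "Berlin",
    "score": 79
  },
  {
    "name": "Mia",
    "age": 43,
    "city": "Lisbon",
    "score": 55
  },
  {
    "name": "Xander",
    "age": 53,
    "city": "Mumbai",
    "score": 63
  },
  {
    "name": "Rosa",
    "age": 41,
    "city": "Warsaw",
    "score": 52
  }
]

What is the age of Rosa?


Looking up record where name = Rosa
Record index: 4
Field 'age' = 41

ANSWER: 41


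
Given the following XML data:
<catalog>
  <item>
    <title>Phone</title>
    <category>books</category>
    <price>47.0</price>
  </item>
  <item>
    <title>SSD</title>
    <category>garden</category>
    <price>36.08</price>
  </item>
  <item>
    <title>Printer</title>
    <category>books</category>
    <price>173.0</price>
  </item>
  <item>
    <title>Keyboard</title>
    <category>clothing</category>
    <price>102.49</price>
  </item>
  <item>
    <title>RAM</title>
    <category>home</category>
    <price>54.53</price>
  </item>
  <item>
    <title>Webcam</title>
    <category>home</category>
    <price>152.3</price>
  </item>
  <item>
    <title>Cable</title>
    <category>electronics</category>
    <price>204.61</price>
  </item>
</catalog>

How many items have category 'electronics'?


Scanning <item> elements for <category>electronics</category>:
  Item 7: Cable -> MATCH
Count: 1

ANSWER: 1


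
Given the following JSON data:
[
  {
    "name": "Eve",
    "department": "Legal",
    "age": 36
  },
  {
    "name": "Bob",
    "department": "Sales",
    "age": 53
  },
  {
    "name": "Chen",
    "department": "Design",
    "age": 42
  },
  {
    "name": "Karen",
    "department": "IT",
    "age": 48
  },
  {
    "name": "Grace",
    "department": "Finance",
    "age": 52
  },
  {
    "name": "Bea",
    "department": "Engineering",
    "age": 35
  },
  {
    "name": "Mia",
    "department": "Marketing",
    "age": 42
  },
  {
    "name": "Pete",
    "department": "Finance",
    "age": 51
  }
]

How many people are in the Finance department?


Scanning records for department = Finance
  Record 4: Grace
  Record 7: Pete
Count: 2

ANSWER: 2


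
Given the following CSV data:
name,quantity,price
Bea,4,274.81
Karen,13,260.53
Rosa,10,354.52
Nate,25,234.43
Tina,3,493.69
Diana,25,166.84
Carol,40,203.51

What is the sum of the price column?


Values in 'price' column:
  Row 1: 274.81
  Row 2: 260.53
  Row 3: 354.52
  Row 4: 234.43
  Row 5: 493.69
  Row 6: 166.84
  Row 7: 203.51
Sum = 274.81 + 260.53 + 354.52 + 234.43 + 493.69 + 166.84 + 203.51 = 1988.33

ANSWER: 1988.33


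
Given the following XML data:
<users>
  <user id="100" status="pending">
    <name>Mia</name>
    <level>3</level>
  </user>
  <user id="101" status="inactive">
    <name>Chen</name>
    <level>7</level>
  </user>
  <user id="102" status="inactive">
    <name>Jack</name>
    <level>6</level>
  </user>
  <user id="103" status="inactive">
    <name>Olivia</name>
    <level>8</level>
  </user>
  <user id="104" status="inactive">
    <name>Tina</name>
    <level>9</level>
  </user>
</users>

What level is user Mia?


Finding user: Mia
<level>3</level>

ANSWER: 3


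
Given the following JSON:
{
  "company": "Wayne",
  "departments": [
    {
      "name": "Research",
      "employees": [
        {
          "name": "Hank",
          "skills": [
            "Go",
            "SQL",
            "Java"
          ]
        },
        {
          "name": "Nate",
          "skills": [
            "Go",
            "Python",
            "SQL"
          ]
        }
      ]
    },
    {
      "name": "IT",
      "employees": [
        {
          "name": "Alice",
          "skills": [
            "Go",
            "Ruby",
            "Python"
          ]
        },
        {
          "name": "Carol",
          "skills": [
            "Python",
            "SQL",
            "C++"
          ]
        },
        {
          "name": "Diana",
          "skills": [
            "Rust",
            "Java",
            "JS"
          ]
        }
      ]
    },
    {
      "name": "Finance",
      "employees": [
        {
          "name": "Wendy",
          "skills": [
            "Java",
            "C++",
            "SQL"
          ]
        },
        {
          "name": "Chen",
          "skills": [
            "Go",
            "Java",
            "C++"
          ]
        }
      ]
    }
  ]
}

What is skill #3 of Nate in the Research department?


Path: departments[0].employees[1].skills[2]
Value: SQL

ANSWER: SQL


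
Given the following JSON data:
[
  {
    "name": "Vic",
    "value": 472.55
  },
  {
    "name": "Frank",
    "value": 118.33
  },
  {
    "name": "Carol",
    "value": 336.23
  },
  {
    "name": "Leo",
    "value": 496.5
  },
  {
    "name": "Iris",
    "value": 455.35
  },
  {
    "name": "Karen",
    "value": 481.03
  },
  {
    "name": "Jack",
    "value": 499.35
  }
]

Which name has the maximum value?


Comparing values:
  Vic: 472.55
  Frank: 118.33
  Carol: 336.23
  Leo: 496.5
  Iris: 455.35
  Karen: 481.03
  Jack: 499.35
Maximum: Jack (499.35)

ANSWER: Jack


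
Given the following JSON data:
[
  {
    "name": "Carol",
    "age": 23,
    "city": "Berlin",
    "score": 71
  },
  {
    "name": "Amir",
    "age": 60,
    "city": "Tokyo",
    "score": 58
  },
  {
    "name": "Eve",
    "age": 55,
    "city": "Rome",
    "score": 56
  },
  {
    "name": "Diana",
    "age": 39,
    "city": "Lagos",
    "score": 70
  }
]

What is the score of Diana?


Looking up record where name = Diana
Record index: 3
Field 'score' = 70

ANSWER: 70


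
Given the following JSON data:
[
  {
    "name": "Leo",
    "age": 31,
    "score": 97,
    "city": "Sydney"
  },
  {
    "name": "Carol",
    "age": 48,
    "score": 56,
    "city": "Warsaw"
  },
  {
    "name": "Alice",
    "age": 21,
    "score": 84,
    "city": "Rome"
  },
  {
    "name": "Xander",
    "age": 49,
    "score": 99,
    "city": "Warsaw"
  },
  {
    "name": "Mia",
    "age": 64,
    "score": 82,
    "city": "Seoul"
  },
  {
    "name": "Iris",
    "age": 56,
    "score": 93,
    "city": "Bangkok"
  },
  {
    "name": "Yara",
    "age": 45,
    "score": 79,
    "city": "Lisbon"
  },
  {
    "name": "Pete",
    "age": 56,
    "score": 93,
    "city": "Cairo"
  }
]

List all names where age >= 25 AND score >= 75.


Checking both conditions:
  Leo (age=31, score=97) -> YES
  Carol (age=48, score=56) -> no
  Alice (age=21, score=84) -> no
  Xander (age=49, score=99) -> YES
  Mia (age=64, score=82) -> YES
  Iris (age=56, score=93) -> YES
  Yara (age=45, score=79) -> YES
  Pete (age=56, score=93) -> YES


ANSWER: Leo, Xander, Mia, Iris, Yara, Pete


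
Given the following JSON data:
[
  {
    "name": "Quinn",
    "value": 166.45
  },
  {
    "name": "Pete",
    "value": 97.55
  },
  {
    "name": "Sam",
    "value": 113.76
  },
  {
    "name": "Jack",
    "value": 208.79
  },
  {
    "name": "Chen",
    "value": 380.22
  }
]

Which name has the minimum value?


Comparing values:
  Quinn: 166.45
  Pete: 97.55
  Sam: 113.76
  Jack: 208.79
  Chen: 380.22
Minimum: Pete (97.55)

ANSWER: Pete


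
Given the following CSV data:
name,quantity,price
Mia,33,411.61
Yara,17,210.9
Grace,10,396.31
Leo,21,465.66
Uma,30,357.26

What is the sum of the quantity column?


Values in 'quantity' column:
  Row 1: 33
  Row 2: 17
  Row 3: 10
  Row 4: 21
  Row 5: 30
Sum = 33 + 17 + 10 + 21 + 30 = 111

ANSWER: 111


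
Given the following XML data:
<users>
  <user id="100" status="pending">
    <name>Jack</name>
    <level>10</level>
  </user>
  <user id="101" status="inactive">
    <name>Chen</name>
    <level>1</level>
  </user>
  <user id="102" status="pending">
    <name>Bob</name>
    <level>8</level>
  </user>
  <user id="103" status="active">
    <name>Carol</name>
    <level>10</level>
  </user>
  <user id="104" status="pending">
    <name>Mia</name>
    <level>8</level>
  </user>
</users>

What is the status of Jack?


Finding user with name = Jack
user id="100" status="pending"

ANSWER: pending


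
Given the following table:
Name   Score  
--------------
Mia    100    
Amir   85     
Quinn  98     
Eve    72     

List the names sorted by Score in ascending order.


Sorting by Score (ascending):
  Eve: 72
  Amir: 85
  Quinn: 98
  Mia: 100


ANSWER: Eve, Amir, Quinn, Mia


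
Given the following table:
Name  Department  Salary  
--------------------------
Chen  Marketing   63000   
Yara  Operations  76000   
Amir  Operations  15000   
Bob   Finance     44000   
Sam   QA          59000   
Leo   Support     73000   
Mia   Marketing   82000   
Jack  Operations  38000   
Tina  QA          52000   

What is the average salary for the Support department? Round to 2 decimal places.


Support department members:
  Leo: 73000
Sum = 73000
Count = 1
Average = 73000 / 1 = 73000.00

ANSWER: 73000.00


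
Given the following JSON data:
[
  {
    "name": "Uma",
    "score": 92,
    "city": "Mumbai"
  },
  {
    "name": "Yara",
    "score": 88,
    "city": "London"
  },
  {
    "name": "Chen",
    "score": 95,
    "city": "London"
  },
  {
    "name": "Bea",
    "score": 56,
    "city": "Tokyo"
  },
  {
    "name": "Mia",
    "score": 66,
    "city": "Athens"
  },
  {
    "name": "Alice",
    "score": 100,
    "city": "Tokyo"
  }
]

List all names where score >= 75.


Filtering records where score >= 75:
  Uma (score=92) -> YES
  Yara (score=88) -> YES
  Chen (score=95) -> YES
  Bea (score=56) -> no
  Mia (score=66) -> no
  Alice (score=100) -> YES


ANSWER: Uma, Yara, Chen, Alice


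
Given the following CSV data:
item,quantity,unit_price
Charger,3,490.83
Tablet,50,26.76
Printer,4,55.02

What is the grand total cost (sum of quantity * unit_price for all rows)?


Computing row totals:
  Charger: 3 * 490.83 = 1472.49
  Tablet: 50 * 26.76 = 1338.0
  Printer: 4 * 55.02 = 220.08
Grand total = 1472.49 + 1338.0 + 220.08 = 3030.57

ANSWER: 3030.57


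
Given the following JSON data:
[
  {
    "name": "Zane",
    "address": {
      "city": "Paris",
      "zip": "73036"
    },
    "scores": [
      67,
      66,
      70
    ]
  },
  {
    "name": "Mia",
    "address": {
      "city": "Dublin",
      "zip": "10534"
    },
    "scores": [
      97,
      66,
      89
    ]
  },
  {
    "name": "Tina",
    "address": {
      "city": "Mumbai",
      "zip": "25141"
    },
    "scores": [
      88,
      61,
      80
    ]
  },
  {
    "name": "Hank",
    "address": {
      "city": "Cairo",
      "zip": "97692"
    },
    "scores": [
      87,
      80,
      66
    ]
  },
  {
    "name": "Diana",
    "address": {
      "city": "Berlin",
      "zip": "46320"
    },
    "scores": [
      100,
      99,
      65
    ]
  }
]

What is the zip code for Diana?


Path: records[4].address.zip
Value: 46320

ANSWER: 46320


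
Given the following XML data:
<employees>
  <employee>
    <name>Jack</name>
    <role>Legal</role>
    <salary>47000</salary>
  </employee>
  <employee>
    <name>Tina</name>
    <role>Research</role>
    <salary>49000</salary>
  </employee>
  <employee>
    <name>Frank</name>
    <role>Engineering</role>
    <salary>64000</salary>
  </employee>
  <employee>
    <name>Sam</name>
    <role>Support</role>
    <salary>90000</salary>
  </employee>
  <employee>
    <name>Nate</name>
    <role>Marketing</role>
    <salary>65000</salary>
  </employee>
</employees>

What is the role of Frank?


Searching for <employee> with <name>Frank</name>
Found at position 3
<role>Engineering</role>

ANSWER: Engineering


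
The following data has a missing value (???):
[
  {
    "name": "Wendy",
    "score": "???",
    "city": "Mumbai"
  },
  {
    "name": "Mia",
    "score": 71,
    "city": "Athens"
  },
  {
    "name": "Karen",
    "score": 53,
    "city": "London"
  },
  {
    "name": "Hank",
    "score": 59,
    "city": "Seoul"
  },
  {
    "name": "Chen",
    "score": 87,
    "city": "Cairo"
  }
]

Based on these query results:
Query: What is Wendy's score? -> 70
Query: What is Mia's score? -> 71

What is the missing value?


The missing value is Wendy's score
From query: Wendy's score = 70

ANSWER: 70


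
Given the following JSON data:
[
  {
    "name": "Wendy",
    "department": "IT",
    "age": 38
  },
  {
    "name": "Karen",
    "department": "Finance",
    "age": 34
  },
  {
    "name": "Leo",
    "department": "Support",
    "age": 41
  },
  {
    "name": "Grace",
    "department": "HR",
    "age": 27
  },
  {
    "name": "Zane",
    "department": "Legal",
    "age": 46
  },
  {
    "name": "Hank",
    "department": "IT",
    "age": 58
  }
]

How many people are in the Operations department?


Scanning records for department = Operations
  No matches found
Count: 0

ANSWER: 0


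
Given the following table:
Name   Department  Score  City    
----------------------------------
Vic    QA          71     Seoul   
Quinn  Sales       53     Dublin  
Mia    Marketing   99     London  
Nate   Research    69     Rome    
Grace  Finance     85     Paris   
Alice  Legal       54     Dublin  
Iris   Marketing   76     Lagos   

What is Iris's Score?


Row 7: Iris
Score = 76

ANSWER: 76


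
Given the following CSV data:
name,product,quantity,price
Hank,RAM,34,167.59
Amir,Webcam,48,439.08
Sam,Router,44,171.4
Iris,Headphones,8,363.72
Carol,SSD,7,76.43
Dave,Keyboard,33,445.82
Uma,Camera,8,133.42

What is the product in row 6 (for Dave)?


Row 6: Dave
Column 'product' = Keyboard

ANSWER: Keyboard


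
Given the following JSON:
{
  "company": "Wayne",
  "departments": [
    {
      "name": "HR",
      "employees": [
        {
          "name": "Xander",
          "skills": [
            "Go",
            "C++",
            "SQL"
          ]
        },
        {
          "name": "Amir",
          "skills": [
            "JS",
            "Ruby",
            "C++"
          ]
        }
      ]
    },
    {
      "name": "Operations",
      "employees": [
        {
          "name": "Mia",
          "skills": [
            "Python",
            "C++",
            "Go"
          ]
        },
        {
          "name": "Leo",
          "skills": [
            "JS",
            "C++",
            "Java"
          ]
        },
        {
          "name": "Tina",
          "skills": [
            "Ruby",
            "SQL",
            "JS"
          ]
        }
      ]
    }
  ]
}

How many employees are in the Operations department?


Path: departments[1].employees
Count: 3

ANSWER: 3


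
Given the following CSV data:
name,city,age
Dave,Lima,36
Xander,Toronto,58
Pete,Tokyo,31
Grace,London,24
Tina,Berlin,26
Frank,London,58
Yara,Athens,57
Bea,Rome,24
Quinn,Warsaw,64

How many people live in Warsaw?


Scanning city column for 'Warsaw':
  Row 9: Quinn -> MATCH
Total matches: 1

ANSWER: 1


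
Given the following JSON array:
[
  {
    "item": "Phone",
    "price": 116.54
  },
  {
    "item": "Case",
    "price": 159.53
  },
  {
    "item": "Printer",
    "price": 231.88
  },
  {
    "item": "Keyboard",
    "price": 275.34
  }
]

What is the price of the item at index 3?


Array index 3 -> Keyboard
price = 275.34

ANSWER: 275.34


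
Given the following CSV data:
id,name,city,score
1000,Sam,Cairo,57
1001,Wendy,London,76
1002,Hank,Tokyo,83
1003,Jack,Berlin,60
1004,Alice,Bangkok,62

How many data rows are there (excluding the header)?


Counting rows (excluding header):
Header: id,name,city,score
Data rows: 5

ANSWER: 5


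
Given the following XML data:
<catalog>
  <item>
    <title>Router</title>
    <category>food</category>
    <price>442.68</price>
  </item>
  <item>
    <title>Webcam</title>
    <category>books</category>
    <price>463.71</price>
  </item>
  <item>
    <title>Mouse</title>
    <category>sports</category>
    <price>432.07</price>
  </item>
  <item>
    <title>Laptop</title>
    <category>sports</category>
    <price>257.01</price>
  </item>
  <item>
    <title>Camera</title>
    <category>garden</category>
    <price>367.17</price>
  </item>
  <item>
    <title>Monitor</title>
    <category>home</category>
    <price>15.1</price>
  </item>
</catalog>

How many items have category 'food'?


Scanning <item> elements for <category>food</category>:
  Item 1: Router -> MATCH
Count: 1

ANSWER: 1


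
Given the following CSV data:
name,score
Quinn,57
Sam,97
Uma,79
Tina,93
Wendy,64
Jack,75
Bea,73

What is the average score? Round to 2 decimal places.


Scores: 57, 97, 79, 93, 64, 75, 73
Sum = 538
Count = 7
Average = 538 / 7 = 76.86

ANSWER: 76.86


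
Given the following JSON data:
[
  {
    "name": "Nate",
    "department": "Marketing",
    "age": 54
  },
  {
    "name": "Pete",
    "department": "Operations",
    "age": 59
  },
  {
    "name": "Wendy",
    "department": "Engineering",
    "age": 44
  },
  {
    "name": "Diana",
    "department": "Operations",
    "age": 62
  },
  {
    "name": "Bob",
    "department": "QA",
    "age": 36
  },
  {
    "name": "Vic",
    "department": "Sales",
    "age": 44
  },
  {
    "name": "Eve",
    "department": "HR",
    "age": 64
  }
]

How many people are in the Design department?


Scanning records for department = Design
  No matches found
Count: 0

ANSWER: 0


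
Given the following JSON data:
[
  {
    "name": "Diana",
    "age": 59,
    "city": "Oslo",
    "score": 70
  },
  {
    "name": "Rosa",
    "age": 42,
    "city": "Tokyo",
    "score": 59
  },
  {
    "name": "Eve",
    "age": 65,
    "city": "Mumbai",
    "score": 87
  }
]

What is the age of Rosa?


Looking up record where name = Rosa
Record index: 1
Field 'age' = 42

ANSWER: 42


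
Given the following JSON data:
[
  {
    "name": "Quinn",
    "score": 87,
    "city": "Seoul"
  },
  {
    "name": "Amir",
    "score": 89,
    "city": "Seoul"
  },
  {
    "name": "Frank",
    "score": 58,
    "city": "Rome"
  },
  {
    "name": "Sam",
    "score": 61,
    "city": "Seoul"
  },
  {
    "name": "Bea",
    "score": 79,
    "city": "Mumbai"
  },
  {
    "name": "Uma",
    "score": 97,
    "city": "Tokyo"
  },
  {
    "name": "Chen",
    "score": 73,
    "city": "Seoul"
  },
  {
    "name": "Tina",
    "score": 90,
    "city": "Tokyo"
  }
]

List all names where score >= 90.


Filtering records where score >= 90:
  Quinn (score=87) -> no
  Amir (score=89) -> no
  Frank (score=58) -> no
  Sam (score=61) -> no
  Bea (score=79) -> no
  Uma (score=97) -> YES
  Chen (score=73) -> no
  Tina (score=90) -> YES


ANSWER: Uma, Tina


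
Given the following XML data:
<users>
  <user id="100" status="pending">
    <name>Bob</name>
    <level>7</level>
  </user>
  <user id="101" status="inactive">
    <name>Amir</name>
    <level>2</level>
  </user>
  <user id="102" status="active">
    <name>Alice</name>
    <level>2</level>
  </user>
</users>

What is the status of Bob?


Finding user with name = Bob
user id="100" status="pending"

ANSWER: pending


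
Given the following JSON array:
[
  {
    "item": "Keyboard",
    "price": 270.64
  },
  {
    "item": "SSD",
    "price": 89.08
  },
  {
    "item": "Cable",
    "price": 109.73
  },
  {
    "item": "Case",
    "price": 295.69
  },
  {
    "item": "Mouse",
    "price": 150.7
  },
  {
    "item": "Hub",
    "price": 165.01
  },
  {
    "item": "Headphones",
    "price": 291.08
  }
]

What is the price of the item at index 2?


Array index 2 -> Cable
price = 109.73

ANSWER: 109.73


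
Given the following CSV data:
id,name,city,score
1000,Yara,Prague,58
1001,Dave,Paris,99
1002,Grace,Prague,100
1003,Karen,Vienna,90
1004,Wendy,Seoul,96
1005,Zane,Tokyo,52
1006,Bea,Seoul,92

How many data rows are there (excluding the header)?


Counting rows (excluding header):
Header: id,name,city,score
Data rows: 7

ANSWER: 7


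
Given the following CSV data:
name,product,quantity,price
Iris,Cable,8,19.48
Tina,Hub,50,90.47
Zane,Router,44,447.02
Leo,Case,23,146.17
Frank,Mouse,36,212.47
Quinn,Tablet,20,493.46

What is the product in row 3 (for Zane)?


Row 3: Zane
Column 'product' = Router

ANSWER: Router


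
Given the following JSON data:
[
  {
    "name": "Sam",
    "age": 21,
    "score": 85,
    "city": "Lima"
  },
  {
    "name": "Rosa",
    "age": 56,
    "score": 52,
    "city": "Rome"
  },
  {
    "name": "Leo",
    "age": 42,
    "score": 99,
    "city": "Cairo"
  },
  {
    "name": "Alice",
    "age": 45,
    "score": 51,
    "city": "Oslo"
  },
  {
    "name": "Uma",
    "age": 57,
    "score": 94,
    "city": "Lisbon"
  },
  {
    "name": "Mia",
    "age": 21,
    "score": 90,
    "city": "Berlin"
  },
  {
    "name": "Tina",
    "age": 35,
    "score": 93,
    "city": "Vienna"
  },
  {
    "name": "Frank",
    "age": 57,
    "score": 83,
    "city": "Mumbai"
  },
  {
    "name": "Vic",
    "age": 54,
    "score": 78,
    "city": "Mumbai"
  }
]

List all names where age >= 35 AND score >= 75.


Checking both conditions:
  Sam (age=21, score=85) -> no
  Rosa (age=56, score=52) -> no
  Leo (age=42, score=99) -> YES
  Alice (age=45, score=51) -> no
  Uma (age=57, score=94) -> YES
  Mia (age=21, score=90) -> no
  Tina (age=35, score=93) -> YES
  Frank (age=57, score=83) -> YES
  Vic (age=54, score=78) -> YES


ANSWER: Leo, Uma, Tina, Frank, Vic


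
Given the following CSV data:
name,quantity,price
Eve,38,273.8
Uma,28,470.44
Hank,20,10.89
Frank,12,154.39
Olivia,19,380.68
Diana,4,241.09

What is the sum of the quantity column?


Values in 'quantity' column:
  Row 1: 38
  Row 2: 28
  Row 3: 20
  Row 4: 12
  Row 5: 19
  Row 6: 4
Sum = 38 + 28 + 20 + 12 + 19 + 4 = 121

ANSWER: 121


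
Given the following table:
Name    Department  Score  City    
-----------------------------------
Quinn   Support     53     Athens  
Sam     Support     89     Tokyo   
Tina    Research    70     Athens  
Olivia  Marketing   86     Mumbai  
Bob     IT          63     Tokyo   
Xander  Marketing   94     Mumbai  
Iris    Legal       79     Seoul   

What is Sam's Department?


Row 2: Sam
Department = Support

ANSWER: Support


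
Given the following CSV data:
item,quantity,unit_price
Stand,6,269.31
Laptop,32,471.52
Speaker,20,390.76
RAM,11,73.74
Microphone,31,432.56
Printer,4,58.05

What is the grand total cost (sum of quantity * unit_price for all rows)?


Computing row totals:
  Stand: 6 * 269.31 = 1615.86
  Laptop: 32 * 471.52 = 15088.64
  Speaker: 20 * 390.76 = 7815.2
  RAM: 11 * 73.74 = 811.14
  Microphone: 31 * 432.56 = 13409.36
  Printer: 4 * 58.05 = 232.2
Grand total = 1615.86 + 15088.64 + 7815.2 + 811.14 + 13409.36 + 232.2 = 38972.4

ANSWER: 38972.4


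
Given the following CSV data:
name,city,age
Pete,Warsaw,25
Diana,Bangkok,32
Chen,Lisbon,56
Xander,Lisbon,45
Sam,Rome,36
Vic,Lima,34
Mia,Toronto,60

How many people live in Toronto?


Scanning city column for 'Toronto':
  Row 7: Mia -> MATCH
Total matches: 1

ANSWER: 1


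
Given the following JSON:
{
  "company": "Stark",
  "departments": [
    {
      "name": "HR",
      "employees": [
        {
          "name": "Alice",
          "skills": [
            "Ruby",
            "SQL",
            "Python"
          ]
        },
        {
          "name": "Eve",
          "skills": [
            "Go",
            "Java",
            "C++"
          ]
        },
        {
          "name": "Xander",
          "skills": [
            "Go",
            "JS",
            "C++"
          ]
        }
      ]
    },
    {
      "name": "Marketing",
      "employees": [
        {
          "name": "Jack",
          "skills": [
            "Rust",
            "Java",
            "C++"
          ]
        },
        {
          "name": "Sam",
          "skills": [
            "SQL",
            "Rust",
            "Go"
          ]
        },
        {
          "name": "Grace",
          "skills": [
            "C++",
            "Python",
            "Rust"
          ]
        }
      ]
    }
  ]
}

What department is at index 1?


Path: departments[1].name
Value: Marketing

ANSWER: Marketing


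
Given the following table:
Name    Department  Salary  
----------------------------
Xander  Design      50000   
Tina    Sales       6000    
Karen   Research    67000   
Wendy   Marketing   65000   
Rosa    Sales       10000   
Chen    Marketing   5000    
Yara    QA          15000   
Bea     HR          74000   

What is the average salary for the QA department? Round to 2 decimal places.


QA department members:
  Yara: 15000
Sum = 15000
Count = 1
Average = 15000 / 1 = 15000.00

ANSWER: 15000.00


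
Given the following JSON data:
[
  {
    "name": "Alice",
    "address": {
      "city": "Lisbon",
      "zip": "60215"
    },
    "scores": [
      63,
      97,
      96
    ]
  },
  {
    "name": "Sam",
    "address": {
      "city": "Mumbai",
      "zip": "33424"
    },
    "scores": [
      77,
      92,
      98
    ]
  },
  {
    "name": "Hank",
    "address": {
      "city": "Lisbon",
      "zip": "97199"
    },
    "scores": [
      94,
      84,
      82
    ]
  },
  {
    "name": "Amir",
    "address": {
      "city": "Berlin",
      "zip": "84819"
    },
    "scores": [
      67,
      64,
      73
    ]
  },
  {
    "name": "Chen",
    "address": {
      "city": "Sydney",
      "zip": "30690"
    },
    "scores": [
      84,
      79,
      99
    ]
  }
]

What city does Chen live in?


Path: records[4].address.city
Value: Sydney

ANSWER: Sydney


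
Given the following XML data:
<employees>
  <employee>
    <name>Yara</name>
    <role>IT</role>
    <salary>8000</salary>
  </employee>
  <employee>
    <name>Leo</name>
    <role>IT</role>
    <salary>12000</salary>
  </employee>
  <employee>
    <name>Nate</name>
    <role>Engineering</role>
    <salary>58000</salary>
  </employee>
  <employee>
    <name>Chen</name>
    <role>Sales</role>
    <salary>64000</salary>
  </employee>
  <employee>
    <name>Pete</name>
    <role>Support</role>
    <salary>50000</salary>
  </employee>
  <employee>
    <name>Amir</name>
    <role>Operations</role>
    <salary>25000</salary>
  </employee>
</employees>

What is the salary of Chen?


Searching for <employee> with <name>Chen</name>
Found at position 4
<salary>64000</salary>

ANSWER: 64000


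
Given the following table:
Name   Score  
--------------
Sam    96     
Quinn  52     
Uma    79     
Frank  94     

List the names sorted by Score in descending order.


Sorting by Score (descending):
  Sam: 96
  Frank: 94
  Uma: 79
  Quinn: 52


ANSWER: Sam, Frank, Uma, Quinn


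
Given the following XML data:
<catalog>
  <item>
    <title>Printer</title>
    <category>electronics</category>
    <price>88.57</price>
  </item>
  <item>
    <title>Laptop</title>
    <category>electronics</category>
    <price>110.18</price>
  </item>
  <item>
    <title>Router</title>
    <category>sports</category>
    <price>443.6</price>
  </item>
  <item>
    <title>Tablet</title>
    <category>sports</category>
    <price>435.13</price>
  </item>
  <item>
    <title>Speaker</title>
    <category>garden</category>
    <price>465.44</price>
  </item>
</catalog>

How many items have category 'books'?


Scanning <item> elements for <category>books</category>:
Count: 0

ANSWER: 0


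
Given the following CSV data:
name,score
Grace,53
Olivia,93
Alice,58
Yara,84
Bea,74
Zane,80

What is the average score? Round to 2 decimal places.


Scores: 53, 93, 58, 84, 74, 80
Sum = 442
Count = 6
Average = 442 / 6 = 73.67

ANSWER: 73.67


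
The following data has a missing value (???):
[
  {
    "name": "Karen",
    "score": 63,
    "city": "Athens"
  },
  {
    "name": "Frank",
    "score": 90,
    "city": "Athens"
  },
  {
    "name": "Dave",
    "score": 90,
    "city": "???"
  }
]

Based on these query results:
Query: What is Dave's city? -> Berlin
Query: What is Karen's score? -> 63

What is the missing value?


The missing value is Dave's city
From query: Dave's city = Berlin

ANSWER: Berlin


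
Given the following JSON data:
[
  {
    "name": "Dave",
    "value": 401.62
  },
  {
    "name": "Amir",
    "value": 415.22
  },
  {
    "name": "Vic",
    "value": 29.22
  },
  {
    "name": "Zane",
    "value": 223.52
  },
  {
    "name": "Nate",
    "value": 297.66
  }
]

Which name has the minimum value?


Comparing values:
  Dave: 401.62
  Amir: 415.22
  Vic: 29.22
  Zane: 223.52
  Nate: 297.66
Minimum: Vic (29.22)

ANSWER: Vic


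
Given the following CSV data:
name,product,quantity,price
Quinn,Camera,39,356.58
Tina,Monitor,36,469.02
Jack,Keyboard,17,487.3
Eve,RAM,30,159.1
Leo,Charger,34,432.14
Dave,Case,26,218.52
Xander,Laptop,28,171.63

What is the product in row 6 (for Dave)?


Row 6: Dave
Column 'product' = Case

ANSWER: Case


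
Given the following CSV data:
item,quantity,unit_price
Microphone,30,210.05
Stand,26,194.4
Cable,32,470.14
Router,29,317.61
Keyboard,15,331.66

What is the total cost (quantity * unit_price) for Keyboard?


Row: Keyboard
quantity = 15
unit_price = 331.66
total = 15 * 331.66 = 4974.9

ANSWER: 4974.9


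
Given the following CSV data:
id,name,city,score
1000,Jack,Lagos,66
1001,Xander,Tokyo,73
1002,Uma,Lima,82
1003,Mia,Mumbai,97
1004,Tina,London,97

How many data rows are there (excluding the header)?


Counting rows (excluding header):
Header: id,name,city,score
Data rows: 5

ANSWER: 5


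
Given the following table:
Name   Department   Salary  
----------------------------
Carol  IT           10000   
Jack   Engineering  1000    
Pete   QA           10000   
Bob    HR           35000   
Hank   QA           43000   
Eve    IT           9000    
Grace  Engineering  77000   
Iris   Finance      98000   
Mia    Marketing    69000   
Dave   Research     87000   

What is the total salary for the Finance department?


Finance department members:
  Iris: 98000
Total = 98000 = 98000

ANSWER: 98000


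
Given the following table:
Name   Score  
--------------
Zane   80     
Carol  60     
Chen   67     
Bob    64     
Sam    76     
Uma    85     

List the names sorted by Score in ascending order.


Sorting by Score (ascending):
  Carol: 60
  Bob: 64
  Chen: 67
  Sam: 76
  Zane: 80
  Uma: 85


ANSWER: Carol, Bob, Chen, Sam, Zane, Uma


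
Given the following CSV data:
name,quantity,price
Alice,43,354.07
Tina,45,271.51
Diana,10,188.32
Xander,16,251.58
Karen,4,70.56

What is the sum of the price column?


Values in 'price' column:
  Row 1: 354.07
  Row 2: 271.51
  Row 3: 188.32
  Row 4: 251.58
  Row 5: 70.56
Sum = 354.07 + 271.51 + 188.32 + 251.58 + 70.56 = 1136.04

ANSWER: 1136.04


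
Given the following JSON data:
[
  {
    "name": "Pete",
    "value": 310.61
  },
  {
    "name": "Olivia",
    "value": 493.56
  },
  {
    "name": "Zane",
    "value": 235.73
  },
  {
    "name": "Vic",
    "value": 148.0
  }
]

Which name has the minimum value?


Comparing values:
  Pete: 310.61
  Olivia: 493.56
  Zane: 235.73
  Vic: 148.0
Minimum: Vic (148.0)

ANSWER: Vic


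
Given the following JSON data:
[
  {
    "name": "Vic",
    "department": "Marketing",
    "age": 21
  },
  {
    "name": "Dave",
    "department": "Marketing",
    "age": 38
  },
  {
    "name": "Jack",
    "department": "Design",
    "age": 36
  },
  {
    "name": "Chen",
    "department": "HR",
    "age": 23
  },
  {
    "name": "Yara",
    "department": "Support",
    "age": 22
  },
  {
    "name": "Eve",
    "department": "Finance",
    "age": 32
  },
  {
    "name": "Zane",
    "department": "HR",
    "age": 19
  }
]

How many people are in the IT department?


Scanning records for department = IT
  No matches found
Count: 0

ANSWER: 0


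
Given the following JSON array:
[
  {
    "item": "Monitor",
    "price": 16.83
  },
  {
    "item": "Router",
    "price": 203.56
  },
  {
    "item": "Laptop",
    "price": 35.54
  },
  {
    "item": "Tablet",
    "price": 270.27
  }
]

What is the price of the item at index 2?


Array index 2 -> Laptop
price = 35.54

ANSWER: 35.54


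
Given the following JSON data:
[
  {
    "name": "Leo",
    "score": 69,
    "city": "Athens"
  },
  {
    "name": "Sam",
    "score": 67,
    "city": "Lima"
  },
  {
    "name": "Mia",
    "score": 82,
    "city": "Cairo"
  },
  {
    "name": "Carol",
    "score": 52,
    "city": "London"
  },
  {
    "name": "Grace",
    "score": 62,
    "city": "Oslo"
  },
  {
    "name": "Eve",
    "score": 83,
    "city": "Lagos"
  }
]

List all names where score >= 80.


Filtering records where score >= 80:
  Leo (score=69) -> no
  Sam (score=67) -> no
  Mia (score=82) -> YES
  Carol (score=52) -> no
  Grace (score=62) -> no
  Eve (score=83) -> YES


ANSWER: Mia, Eve


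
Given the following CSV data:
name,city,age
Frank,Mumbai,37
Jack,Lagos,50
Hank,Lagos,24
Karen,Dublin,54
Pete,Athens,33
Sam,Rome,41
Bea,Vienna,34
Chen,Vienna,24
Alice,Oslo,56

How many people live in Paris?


Scanning city column for 'Paris':
Total matches: 0

ANSWER: 0


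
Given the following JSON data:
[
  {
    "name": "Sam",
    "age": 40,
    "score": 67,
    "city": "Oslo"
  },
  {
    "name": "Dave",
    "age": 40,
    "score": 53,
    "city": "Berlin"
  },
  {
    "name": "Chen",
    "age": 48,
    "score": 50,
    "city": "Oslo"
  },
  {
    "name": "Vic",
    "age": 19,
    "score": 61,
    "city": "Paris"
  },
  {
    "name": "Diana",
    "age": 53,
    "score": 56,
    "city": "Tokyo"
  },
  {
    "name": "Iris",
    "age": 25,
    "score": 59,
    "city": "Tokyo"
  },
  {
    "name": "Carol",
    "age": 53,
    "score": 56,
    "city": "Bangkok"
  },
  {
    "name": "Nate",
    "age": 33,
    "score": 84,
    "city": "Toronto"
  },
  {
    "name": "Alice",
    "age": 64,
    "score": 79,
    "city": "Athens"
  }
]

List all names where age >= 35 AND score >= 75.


Checking both conditions:
  Sam (age=40, score=67) -> no
  Dave (age=40, score=53) -> no
  Chen (age=48, score=50) -> no
  Vic (age=19, score=61) -> no
  Diana (age=53, score=56) -> no
  Iris (age=25, score=59) -> no
  Carol (age=53, score=56) -> no
  Nate (age=33, score=84) -> no
  Alice (age=64, score=79) -> YES


ANSWER: Alice


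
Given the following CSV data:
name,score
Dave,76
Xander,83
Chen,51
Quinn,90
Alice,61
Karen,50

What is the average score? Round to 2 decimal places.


Scores: 76, 83, 51, 90, 61, 50
Sum = 411
Count = 6
Average = 411 / 6 = 68.50

ANSWER: 68.50


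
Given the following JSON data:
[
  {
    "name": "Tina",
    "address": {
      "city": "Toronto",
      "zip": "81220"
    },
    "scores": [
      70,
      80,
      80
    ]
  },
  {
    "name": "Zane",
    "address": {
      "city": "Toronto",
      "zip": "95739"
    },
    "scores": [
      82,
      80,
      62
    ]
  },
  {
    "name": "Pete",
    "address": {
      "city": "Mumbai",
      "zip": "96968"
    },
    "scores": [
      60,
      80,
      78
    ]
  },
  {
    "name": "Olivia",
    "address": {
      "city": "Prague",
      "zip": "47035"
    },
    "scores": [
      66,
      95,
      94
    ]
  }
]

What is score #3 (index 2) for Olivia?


Path: records[3].scores[2]
Value: 94

ANSWER: 94


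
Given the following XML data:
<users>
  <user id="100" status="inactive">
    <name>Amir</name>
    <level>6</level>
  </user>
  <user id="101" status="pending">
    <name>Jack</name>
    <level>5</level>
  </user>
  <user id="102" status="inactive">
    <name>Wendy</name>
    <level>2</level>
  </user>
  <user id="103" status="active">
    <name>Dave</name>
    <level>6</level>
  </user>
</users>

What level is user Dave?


Finding user: Dave
<level>6</level>

ANSWER: 6


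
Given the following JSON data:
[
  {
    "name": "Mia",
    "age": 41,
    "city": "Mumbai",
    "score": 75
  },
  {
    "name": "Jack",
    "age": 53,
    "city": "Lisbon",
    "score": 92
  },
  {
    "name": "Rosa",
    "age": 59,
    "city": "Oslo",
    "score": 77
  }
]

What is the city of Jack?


Looking up record where name = Jack
Record index: 1
Field 'city' = Lisbon

ANSWER: Lisbon


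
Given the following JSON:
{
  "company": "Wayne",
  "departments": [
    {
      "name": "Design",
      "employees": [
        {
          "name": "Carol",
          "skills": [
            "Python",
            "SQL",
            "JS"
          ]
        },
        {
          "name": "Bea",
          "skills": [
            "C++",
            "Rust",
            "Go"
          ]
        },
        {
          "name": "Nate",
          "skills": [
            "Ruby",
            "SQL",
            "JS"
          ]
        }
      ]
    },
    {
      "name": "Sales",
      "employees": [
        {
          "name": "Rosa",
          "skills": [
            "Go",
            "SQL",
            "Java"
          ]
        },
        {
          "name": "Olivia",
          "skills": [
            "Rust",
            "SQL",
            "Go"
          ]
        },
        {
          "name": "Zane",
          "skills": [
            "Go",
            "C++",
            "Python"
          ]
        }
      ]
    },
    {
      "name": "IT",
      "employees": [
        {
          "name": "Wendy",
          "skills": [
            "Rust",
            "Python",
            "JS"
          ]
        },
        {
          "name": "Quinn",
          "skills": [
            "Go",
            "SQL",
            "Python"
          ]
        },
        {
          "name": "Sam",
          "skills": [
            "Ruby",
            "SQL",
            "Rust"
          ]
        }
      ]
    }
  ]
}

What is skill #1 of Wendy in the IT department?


Path: departments[2].employees[0].skills[0]
Value: Rust

ANSWER: Rust


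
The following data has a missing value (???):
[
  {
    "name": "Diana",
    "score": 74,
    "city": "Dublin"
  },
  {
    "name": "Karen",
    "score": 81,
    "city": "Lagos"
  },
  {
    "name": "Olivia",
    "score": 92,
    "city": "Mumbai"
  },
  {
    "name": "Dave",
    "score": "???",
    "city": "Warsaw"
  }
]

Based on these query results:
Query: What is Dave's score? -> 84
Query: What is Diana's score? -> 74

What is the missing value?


The missing value is Dave's score
From query: Dave's score = 84

ANSWER: 84


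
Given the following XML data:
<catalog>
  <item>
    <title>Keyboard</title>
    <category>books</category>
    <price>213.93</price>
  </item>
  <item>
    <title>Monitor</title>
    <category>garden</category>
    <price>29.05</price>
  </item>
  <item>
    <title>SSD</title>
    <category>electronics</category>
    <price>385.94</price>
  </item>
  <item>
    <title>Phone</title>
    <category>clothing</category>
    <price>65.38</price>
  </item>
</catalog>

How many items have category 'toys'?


Scanning <item> elements for <category>toys</category>:
Count: 0

ANSWER: 0


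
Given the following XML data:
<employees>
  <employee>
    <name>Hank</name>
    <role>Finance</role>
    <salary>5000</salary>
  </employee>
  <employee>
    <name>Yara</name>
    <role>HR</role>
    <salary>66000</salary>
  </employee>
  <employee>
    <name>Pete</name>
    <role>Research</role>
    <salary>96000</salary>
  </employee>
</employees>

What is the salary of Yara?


Searching for <employee> with <name>Yara</name>
Found at position 2
<salary>66000</salary>

ANSWER: 66000
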